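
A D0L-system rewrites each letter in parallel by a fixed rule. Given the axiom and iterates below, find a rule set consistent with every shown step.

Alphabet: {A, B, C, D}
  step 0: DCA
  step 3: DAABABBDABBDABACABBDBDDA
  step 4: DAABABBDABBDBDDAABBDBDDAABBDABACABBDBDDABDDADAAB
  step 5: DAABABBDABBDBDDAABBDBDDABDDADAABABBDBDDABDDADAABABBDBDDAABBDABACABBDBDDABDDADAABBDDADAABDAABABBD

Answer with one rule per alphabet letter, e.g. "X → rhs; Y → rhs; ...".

A->AB, B->BD, C->AC, D->DA

  step 4 ⇒ step 5: DAABABBDABBDBDDAABBDBDDAABBDABACABBDBDDABDDADAAB ⇒ DA·AB·AB·BD·AB·BD·BD·DA·AB·BD·BD·DA·BD·DA·DA·AB·AB·BD·BD·DA·BD·DA·DA·AB·AB·BD·BD·DA·AB·BD·AB·AC·AB·BD·BD·DA·BD·DA·DA·AB·BD·DA·DA·AB·DA·AB·AB·BD
    A ↦ AB
    B ↦ BD
    C ↦ AC
    D ↦ DA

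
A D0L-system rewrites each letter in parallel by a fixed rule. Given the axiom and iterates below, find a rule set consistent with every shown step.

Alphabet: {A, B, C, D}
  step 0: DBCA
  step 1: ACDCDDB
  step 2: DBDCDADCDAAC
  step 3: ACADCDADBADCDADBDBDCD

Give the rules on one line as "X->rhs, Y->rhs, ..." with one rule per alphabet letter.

  step 2 ⇒ step 3: DBDCDADCDAAC ⇒ A·C·A·DCD·A·DB·A·DCD·A·DB·DB·DCD
    A ↦ DB
    B ↦ C
    C ↦ DCD
    D ↦ A

A->DB, B->C, C->DCD, D->A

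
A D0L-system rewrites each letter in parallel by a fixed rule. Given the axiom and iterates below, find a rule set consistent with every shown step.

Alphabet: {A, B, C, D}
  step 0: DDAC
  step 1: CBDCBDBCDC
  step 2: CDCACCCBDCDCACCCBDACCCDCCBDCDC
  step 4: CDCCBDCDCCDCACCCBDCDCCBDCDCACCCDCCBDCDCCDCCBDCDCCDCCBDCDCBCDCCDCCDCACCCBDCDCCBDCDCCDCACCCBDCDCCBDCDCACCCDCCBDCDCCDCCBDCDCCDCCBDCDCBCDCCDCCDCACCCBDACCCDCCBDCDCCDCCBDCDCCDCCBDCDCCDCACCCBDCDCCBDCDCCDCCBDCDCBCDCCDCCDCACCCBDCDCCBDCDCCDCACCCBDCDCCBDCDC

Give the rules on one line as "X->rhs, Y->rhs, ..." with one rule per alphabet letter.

A->B, B->ACC, C->CDC, D->CBD

  step 1 ⇒ step 2: CBDCBDBCDC ⇒ CDC·ACC·CBD·CDC·ACC·CBD·ACC·CDC·CBD·CDC
    B ↦ ACC
    C ↦ CDC
    D ↦ CBD
  step 0 ⇒ step 1: DDAC ⇒ CBD·CBD·B·CDC
    A ↦ B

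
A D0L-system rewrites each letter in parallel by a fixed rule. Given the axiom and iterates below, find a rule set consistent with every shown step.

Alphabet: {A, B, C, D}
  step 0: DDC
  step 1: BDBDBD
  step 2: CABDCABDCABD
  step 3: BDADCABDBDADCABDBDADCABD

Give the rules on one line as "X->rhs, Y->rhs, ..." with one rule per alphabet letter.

A->AD, B->CA, C->BD, D->BD

  step 2 ⇒ step 3: CABDCABDCABD ⇒ BD·AD·CA·BD·BD·AD·CA·BD·BD·AD·CA·BD
    A ↦ AD
    B ↦ CA
    C ↦ BD
    D ↦ BD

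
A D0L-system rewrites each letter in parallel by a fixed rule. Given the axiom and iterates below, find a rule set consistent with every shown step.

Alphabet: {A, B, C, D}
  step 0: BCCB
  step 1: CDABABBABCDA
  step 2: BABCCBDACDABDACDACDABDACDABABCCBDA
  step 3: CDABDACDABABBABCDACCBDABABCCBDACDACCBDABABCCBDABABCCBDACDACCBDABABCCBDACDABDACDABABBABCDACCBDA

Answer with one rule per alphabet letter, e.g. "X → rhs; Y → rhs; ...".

  step 2 ⇒ step 3: BABCCBDACDABDACDACDABDACDABABCCBDA ⇒ CDA·BDA·CDA·BAB·BAB·CDA·CC·BDA·BAB·CC·BDA·CDA·CC·BDA·BAB·CC·BDA·BAB·CC·BDA·CDA·CC·BDA·BAB·CC·BDA·CDA·BDA·CDA·BAB·BAB·CDA·CC·BDA
    A ↦ BDA
    B ↦ CDA
    C ↦ BAB
    D ↦ CC

A->BDA, B->CDA, C->BAB, D->CC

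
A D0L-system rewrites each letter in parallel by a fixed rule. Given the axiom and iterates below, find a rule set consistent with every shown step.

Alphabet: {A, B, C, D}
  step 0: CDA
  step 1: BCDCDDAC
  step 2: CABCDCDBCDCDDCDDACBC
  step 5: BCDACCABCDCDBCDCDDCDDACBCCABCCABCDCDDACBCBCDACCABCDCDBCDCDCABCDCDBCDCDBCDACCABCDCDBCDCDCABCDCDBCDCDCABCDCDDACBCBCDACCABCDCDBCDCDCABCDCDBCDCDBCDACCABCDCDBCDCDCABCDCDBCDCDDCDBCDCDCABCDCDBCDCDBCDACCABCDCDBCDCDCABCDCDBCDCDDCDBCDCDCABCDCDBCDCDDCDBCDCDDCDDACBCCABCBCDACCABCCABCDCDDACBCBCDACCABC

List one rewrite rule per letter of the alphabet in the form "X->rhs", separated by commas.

  step 1 ⇒ step 2: BCDCDDAC ⇒ CA·BC·DCD·BC·DCD·DCD·DAC·BC
    A ↦ DAC
    B ↦ CA
    C ↦ BC
    D ↦ DCD

A->DAC, B->CA, C->BC, D->DCD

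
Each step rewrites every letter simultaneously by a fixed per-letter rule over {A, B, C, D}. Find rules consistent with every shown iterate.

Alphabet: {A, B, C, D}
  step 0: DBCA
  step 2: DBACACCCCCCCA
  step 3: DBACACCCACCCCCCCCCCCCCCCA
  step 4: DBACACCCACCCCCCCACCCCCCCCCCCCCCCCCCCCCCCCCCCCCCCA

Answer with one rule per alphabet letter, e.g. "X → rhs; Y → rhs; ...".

  step 3 ⇒ step 4: DBACACCCACCCCCCCCCCCCCCCA ⇒ DB·A·CA·CC·CA·CC·CC·CC·CA·CC·CC·CC·CC·CC·CC·CC·CC·CC·CC·CC·CC·CC·CC·CC·CA
    A ↦ CA
    B ↦ A
    C ↦ CC
    D ↦ DB

A->CA, B->A, C->CC, D->DB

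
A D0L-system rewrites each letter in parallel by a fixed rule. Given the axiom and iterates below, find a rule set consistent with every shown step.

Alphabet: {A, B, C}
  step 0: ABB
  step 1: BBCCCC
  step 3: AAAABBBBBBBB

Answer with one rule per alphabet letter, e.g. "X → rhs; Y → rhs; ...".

  step 0 ⇒ step 1: ABB ⇒ BB·CC·CC
    A ↦ BB
    B ↦ CC
    C ↦ A  (constrained at step 1)

A->BB, B->CC, C->A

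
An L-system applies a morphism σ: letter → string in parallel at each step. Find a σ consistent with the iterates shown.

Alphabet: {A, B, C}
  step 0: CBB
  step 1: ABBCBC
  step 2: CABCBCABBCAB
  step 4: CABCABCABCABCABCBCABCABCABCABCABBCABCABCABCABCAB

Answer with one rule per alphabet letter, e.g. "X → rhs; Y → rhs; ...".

  step 1 ⇒ step 2: ABBCBC ⇒ CA·BC·BC·AB·BC·AB
    A ↦ CA
    B ↦ BC
    C ↦ AB

A->CA, B->BC, C->AB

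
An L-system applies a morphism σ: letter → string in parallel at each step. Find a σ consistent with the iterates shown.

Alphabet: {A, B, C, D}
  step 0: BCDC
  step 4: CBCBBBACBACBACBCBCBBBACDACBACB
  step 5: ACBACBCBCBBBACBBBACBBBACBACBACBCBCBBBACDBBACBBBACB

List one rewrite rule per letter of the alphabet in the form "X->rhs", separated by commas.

A->BB, B->CB, C->A, D->CD

  step 4 ⇒ step 5: CBCBBBACBACBACBCBCBBBACDACBACB ⇒ A·CB·A·CB·CB·CB·BB·A·CB·BB·A·CB·BB·A·CB·A·CB·A·CB·CB·CB·BB·A·CD·BB·A·CB·BB·A·CB
    A ↦ BB
    B ↦ CB
    C ↦ A
    D ↦ CD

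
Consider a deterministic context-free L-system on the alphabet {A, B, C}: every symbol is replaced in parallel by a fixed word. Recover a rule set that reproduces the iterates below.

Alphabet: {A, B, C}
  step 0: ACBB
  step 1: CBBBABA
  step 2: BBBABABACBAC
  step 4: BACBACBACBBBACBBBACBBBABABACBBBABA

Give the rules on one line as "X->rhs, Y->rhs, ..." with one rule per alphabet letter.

A->C, B->BA, C->BB

  step 1 ⇒ step 2: CBBBABA ⇒ BB·BA·BA·BA·C·BA·C
    A ↦ C
    B ↦ BA
    C ↦ BB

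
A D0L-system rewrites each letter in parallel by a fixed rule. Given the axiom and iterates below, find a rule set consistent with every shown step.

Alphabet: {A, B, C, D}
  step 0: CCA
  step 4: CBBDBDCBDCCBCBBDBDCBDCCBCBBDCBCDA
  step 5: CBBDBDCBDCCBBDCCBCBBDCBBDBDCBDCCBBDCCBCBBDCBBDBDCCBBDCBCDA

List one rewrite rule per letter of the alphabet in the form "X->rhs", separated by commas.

A->DA, B->BD, C->CB, D->C

  step 4 ⇒ step 5: CBBDBDCBDCCBCBBDBDCBDCCBCBBDCBCDA ⇒ CB·BD·BD·C·BD·C·CB·BD·C·CB·CB·BD·CB·BD·BD·C·BD·C·CB·BD·C·CB·CB·BD·CB·BD·BD·C·CB·BD·CB·C·DA
    A ↦ DA
    B ↦ BD
    C ↦ CB
    D ↦ C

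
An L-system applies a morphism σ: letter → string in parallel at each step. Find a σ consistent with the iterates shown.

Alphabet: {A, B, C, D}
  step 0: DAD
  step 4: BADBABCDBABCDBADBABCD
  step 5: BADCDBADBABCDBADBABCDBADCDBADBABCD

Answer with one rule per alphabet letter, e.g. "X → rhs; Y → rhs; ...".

  step 4 ⇒ step 5: BADBABCDBABCDBADBABCD ⇒ BA·D·CD·BA·D·BA·B·CD·BA·D·BA·B·CD·BA·D·CD·BA·D·BA·B·CD
    A ↦ D
    B ↦ BA
    C ↦ B
    D ↦ CD

A->D, B->BA, C->B, D->CD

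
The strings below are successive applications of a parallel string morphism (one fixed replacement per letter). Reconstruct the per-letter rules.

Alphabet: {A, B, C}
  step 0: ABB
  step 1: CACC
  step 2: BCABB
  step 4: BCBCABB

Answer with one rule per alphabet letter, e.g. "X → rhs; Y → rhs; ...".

A->CA, B->C, C->B

  step 1 ⇒ step 2: CACC ⇒ B·CA·B·B
    A ↦ CA
    C ↦ B
  step 0 ⇒ step 1: ABB ⇒ CA·C·C
    B ↦ C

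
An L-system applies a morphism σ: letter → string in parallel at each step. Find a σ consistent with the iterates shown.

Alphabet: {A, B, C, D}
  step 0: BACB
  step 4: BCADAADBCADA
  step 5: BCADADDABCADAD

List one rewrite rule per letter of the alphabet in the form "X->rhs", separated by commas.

  step 4 ⇒ step 5: BCADAADBCADA ⇒ BC·A·D·A·D·D·A·BC·A·D·A·D
    A ↦ D
    B ↦ BC
    C ↦ A
    D ↦ A

A->D, B->BC, C->A, D->A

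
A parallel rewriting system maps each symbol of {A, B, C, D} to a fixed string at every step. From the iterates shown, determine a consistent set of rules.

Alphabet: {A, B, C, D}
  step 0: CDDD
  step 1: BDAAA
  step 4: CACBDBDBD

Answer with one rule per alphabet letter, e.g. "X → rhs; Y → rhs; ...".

A->B, B->C, C->BD, D->A

  step 0 ⇒ step 1: CDDD ⇒ BD·A·A·A
    C ↦ BD
    D ↦ A
    A ↦ B  (constrained at step 1)
    B ↦ C  (constrained at step 1)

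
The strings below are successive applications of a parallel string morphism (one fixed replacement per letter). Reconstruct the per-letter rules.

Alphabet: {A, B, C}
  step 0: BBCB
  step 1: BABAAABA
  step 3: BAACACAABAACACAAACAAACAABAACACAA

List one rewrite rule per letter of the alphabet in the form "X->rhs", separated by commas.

A->AC, B->BA, C->AA

  step 0 ⇒ step 1: BBCB ⇒ BA·BA·AA·BA
    B ↦ BA
    C ↦ AA
    A ↦ AC  (constrained at step 1)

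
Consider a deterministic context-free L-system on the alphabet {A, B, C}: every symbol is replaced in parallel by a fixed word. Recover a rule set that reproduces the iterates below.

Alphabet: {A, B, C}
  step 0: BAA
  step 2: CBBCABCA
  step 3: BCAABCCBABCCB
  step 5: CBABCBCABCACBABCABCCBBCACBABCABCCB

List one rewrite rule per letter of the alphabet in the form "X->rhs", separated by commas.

  step 2 ⇒ step 3: CBBCABCA ⇒ BC·A·A·BC·CB·A·BC·CB
    A ↦ CB
    B ↦ A
    C ↦ BC

A->CB, B->A, C->BC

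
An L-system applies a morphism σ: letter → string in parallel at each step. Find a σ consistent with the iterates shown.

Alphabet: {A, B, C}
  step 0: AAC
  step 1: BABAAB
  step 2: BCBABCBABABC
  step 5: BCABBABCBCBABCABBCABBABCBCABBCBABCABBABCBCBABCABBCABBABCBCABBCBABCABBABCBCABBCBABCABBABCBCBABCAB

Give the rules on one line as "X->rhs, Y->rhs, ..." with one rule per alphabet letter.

  step 1 ⇒ step 2: BABAAB ⇒ BC·BA·BC·BA·BA·BC
    A ↦ BA
    B ↦ BC
  step 0 ⇒ step 1: AAC ⇒ BA·BA·AB
    C ↦ AB

A->BA, B->BC, C->AB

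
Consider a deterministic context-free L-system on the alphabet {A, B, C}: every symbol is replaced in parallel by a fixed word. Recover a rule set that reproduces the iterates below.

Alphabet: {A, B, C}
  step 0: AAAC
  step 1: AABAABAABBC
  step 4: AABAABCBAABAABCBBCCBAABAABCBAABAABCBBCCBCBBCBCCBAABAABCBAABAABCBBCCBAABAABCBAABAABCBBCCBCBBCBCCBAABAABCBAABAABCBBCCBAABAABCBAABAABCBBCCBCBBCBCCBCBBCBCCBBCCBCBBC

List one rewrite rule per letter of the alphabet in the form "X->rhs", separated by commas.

A->AAB, B->CB, C->BC

  step 0 ⇒ step 1: AAAC ⇒ AAB·AAB·AAB·BC
    A ↦ AAB
    C ↦ BC
    B ↦ CB  (constrained at step 1)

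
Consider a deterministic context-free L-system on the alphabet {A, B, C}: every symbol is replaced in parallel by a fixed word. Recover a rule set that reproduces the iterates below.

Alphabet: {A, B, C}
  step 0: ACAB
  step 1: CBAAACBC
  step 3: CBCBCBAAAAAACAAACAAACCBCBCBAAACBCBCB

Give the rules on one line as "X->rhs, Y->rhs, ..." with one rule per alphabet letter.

A->CB, B->C, C->AAA

  step 0 ⇒ step 1: ACAB ⇒ CB·AAA·CB·C
    A ↦ CB
    B ↦ C
    C ↦ AAA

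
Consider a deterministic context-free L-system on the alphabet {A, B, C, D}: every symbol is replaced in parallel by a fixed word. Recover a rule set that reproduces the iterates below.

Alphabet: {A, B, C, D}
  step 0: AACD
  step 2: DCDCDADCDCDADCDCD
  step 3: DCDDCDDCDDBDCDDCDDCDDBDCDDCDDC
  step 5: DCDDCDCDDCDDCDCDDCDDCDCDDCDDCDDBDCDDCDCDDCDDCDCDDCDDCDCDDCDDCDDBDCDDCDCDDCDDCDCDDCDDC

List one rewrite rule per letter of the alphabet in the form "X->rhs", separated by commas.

  step 2 ⇒ step 3: DCDCDADCDCDADCDCD ⇒ DC·D·DC·D·DC·DDB·DC·D·DC·D·DC·DDB·DC·D·DC·D·DC
    A ↦ DDB
    C ↦ D
    D ↦ DC
    B ↦ DA  (constrained at step 3)

A->DDB, B->DA, C->D, D->DC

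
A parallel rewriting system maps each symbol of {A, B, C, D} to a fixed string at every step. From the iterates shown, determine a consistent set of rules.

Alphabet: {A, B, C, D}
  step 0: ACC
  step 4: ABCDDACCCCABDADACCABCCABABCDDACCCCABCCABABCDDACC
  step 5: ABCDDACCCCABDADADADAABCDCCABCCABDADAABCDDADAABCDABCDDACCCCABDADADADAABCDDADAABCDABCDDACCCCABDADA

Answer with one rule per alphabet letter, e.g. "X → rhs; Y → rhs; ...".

A->AB, B->CD, C->DA, D->CC

  step 4 ⇒ step 5: ABCDDACCCCABDADACCABCCABABCDDACCCCABCCABABCDDACC ⇒ AB·CD·DA·CC·CC·AB·DA·DA·DA·DA·AB·CD·CC·AB·CC·AB·DA·DA·AB·CD·DA·DA·AB·CD·AB·CD·DA·CC·CC·AB·DA·DA·DA·DA·AB·CD·DA·DA·AB·CD·AB·CD·DA·CC·CC·AB·DA·DA
    A ↦ AB
    B ↦ CD
    C ↦ DA
    D ↦ CC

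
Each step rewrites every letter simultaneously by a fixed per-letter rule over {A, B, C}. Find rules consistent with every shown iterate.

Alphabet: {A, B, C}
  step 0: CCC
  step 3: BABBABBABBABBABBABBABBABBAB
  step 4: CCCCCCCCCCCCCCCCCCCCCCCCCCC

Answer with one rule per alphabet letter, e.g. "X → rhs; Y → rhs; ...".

  step 3 ⇒ step 4: BABBABBABBABBABBABBABBABBAB ⇒ C·C·C·C·C·C·C·C·C·C·C·C·C·C·C·C·C·C·C·C·C·C·C·C·C·C·C
    A ↦ C
    B ↦ C
    C ↦ BAB  (constrained at step 0)

A->C, B->C, C->BAB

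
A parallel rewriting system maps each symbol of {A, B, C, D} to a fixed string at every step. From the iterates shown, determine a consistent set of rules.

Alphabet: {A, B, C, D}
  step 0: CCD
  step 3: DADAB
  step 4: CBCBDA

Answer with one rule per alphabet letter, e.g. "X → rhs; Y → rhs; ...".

A->B, B->DA, C->A, D->C

  step 3 ⇒ step 4: DADAB ⇒ C·B·C·B·DA
    A ↦ B
    B ↦ DA
    D ↦ C
    C ↦ A  (constrained at step 0)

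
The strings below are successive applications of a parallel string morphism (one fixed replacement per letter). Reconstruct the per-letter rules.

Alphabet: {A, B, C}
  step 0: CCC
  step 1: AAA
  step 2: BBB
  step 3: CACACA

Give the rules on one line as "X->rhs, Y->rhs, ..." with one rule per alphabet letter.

A->B, B->CA, C->A

  step 2 ⇒ step 3: BBB ⇒ CA·CA·CA
    B ↦ CA
  step 1 ⇒ step 2: AAA ⇒ B·B·B
    A ↦ B
  step 0 ⇒ step 1: CCC ⇒ A·A·A
    C ↦ A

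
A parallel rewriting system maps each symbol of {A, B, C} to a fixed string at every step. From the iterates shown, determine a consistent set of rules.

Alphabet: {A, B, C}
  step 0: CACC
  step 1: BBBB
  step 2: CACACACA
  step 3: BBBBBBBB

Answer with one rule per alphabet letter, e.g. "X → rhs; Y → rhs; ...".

A->B, B->CA, C->B

  step 2 ⇒ step 3: CACACACA ⇒ B·B·B·B·B·B·B·B
    A ↦ B
    C ↦ B
  step 1 ⇒ step 2: BBBB ⇒ CA·CA·CA·CA
    B ↦ CA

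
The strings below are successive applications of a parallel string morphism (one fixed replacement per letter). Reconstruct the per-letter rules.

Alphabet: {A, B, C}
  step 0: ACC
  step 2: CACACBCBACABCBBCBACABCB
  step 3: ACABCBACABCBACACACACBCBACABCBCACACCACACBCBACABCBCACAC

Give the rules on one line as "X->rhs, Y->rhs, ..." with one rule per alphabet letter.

  step 2 ⇒ step 3: CACACBCBACABCBBCBACABCB ⇒ ACA·BCB·ACA·BCB·ACA·C·ACA·C·BCB·ACA·BCB·C·ACA·C·C·ACA·C·BCB·ACA·BCB·C·ACA·C
    A ↦ BCB
    B ↦ C
    C ↦ ACA

A->BCB, B->C, C->ACA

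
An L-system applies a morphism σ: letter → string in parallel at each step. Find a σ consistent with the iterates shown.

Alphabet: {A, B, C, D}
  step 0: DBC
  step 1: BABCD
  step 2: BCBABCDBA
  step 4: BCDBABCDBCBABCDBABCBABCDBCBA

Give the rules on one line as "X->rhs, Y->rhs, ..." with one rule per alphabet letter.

  step 1 ⇒ step 2: BABCD ⇒ BC·BA·BC·D·BA
    A ↦ BA
    B ↦ BC
    C ↦ D
    D ↦ BA

A->BA, B->BC, C->D, D->BA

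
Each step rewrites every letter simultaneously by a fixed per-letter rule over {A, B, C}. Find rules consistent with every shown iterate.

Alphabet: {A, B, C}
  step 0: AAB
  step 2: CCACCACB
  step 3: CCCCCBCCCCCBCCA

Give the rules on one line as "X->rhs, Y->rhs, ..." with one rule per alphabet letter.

  step 2 ⇒ step 3: CCACCACB ⇒ CC·CC·CB·CC·CC·CB·CC·A
    A ↦ CB
    B ↦ A
    C ↦ CC

A->CB, B->A, C->CC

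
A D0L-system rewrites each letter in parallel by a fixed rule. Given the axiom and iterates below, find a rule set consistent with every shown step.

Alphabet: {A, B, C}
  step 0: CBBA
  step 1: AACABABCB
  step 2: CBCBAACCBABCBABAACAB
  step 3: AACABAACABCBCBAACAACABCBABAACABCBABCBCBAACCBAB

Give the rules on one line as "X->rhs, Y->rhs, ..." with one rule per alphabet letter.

  step 2 ⇒ step 3: CBCBAACCBABCBABAACAB ⇒ AAC·AB·AAC·AB·CB·CB·AAC·AAC·AB·CB·AB·AAC·AB·CB·AB·CB·CB·AAC·CB·AB
    A ↦ CB
    B ↦ AB
    C ↦ AAC

A->CB, B->AB, C->AAC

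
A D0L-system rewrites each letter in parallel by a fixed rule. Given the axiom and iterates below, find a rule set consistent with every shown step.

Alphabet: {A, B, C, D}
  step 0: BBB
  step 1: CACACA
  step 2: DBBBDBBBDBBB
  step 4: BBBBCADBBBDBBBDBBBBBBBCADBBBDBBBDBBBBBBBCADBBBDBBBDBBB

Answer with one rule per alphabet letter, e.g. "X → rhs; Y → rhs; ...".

A->BB, B->CA, C->DB, D->AAB

  step 1 ⇒ step 2: CACACA ⇒ DB·BB·DB·BB·DB·BB
    A ↦ BB
    C ↦ DB
  step 0 ⇒ step 1: BBB ⇒ CA·CA·CA
    B ↦ CA
    D ↦ AAB  (constrained at step 2)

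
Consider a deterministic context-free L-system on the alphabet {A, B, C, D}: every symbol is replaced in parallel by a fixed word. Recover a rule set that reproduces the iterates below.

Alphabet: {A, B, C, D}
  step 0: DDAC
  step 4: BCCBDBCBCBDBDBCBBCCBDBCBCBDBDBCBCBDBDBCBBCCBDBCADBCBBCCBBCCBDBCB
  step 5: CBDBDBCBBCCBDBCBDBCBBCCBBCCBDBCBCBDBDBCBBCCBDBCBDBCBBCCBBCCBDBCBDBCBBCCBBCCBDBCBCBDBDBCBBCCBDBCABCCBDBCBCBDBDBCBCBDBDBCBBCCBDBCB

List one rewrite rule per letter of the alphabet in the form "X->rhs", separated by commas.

A->CA, B->CB, C->DB, D->BC

  step 4 ⇒ step 5: BCCBDBCBCBDBDBCBBCCBDBCBCBDBDBCBCBDBDBCBBCCBDBCADBCBBCCBBCCBDBCB ⇒ CB·DB·DB·CB·BC·CB·DB·CB·DB·CB·BC·CB·BC·CB·DB·CB·CB·DB·DB·CB·BC·CB·DB·CB·DB·CB·BC·CB·BC·CB·DB·CB·DB·CB·BC·CB·BC·CB·DB·CB·CB·DB·DB·CB·BC·CB·DB·CA·BC·CB·DB·CB·CB·DB·DB·CB·CB·DB·DB·CB·BC·CB·DB·CB
    A ↦ CA
    B ↦ CB
    C ↦ DB
    D ↦ BC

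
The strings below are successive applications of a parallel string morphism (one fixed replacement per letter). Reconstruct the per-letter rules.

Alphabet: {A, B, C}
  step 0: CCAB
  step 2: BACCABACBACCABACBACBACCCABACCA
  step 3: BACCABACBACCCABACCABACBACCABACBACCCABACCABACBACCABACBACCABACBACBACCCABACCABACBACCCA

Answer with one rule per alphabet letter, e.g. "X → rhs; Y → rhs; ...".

  step 2 ⇒ step 3: BACCABACBACCABACBACBACCCABACCA ⇒ BA·CCA·BAC·BAC·CCA·BA·CCA·BAC·BA·CCA·BAC·BAC·CCA·BA·CCA·BAC·BA·CCA·BAC·BA·CCA·BAC·BAC·BAC·CCA·BA·CCA·BAC·BAC·CCA
    A ↦ CCA
    B ↦ BA
    C ↦ BAC

A->CCA, B->BA, C->BAC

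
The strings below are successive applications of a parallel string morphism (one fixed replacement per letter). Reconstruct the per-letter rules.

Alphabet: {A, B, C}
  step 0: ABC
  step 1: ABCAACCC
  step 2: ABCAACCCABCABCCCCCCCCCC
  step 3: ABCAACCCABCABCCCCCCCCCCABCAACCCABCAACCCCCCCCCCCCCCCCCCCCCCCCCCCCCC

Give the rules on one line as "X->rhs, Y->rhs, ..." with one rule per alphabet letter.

  step 2 ⇒ step 3: ABCAACCCABCABCCCCCCCCCC ⇒ ABC·AA·CCC·ABC·ABC·CCC·CCC·CCC·ABC·AA·CCC·ABC·AA·CCC·CCC·CCC·CCC·CCC·CCC·CCC·CCC·CCC·CCC
    A ↦ ABC
    B ↦ AA
    C ↦ CCC

A->ABC, B->AA, C->CCC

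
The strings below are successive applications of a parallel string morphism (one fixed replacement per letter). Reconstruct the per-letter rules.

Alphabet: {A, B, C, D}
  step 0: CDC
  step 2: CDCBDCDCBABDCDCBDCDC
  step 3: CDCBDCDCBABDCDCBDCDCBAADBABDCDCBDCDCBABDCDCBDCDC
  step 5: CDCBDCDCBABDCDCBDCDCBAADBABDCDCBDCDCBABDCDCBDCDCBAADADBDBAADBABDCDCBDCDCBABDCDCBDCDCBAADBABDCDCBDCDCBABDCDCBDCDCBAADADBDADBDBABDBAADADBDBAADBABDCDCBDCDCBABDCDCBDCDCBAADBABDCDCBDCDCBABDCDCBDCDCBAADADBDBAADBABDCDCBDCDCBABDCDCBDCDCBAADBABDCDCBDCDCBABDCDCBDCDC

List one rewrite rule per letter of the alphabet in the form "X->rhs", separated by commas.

  step 2 ⇒ step 3: CDCBDCDCBABDCDCBDCDC ⇒ CDC·BD·CDC·BA·BD·CDC·BD·CDC·BA·AD·BA·BD·CDC·BD·CDC·BA·BD·CDC·BD·CDC
    A ↦ AD
    B ↦ BA
    C ↦ CDC
    D ↦ BD

A->AD, B->BA, C->CDC, D->BD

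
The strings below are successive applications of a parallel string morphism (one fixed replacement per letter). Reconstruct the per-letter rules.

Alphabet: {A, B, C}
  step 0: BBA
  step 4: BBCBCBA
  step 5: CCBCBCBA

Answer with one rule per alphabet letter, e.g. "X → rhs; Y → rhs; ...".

  step 4 ⇒ step 5: BBCBCBA ⇒ C·C·B·C·B·C·BA
    A ↦ BA
    B ↦ C
    C ↦ B

A->BA, B->C, C->B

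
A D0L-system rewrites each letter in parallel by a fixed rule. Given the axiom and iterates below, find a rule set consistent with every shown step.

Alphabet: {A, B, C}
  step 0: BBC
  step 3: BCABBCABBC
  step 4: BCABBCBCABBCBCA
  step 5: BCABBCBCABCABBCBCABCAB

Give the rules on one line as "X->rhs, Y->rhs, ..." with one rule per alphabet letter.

  step 4 ⇒ step 5: BCABBCBCABBCBCA ⇒ BC·A·B·BC·BC·A·BC·A·B·BC·BC·A·BC·A·B
    A ↦ B
    B ↦ BC
    C ↦ A

A->B, B->BC, C->A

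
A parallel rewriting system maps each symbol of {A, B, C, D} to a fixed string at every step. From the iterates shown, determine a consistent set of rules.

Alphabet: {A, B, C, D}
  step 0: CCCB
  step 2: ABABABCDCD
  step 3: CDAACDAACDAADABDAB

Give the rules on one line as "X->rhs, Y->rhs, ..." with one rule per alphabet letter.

A->CD, B->AA, C->D, D->AB

  step 2 ⇒ step 3: ABABABCDCD ⇒ CD·AA·CD·AA·CD·AA·D·AB·D·AB
    A ↦ CD
    B ↦ AA
    C ↦ D
    D ↦ AB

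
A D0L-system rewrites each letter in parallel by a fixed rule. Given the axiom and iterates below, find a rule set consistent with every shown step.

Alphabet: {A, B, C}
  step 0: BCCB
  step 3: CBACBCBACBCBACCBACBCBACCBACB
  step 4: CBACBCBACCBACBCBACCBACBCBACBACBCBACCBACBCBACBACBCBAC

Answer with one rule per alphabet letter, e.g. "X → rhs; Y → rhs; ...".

A->B, B->C, C->CBA

  step 3 ⇒ step 4: CBACBCBACBCBACCBACBCBACCBACB ⇒ CBA·C·B·CBA·C·CBA·C·B·CBA·C·CBA·C·B·CBA·CBA·C·B·CBA·C·CBA·C·B·CBA·CBA·C·B·CBA·C
    A ↦ B
    B ↦ C
    C ↦ CBA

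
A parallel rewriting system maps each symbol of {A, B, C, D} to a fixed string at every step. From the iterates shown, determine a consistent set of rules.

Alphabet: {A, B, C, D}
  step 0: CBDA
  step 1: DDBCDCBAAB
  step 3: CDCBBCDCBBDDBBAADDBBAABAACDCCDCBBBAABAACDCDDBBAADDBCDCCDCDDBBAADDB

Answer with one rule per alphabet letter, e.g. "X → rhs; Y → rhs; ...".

  step 0 ⇒ step 1: CBDA ⇒ DDB·CDC·BAA·B
    A ↦ B
    B ↦ CDC
    C ↦ DDB
    D ↦ BAA

A->B, B->CDC, C->DDB, D->BAA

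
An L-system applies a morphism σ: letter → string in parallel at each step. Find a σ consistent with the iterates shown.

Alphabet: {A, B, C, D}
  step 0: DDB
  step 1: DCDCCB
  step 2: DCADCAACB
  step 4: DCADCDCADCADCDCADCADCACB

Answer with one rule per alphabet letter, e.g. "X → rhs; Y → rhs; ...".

A->DC, B->CB, C->A, D->DC

  step 1 ⇒ step 2: DCDCCB ⇒ DC·A·DC·A·A·CB
    B ↦ CB
    C ↦ A
    D ↦ DC
    A ↦ DC  (constrained at step 2)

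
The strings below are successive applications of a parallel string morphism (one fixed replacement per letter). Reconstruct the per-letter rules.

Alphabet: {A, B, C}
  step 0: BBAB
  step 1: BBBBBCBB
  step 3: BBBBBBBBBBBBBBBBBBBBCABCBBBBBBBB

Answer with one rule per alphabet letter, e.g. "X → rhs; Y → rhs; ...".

A->BC, B->BB, C->CA

  step 0 ⇒ step 1: BBAB ⇒ BB·BB·BC·BB
    A ↦ BC
    B ↦ BB
    C ↦ CA  (constrained at step 1)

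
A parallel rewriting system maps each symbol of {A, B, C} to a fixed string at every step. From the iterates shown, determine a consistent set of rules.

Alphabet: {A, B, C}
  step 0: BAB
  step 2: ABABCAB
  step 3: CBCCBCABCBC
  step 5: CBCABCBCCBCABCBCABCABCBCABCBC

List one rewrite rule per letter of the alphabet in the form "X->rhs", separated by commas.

A->CB, B->C, C->AB

  step 2 ⇒ step 3: ABABCAB ⇒ CB·C·CB·C·AB·CB·C
    A ↦ CB
    B ↦ C
    C ↦ AB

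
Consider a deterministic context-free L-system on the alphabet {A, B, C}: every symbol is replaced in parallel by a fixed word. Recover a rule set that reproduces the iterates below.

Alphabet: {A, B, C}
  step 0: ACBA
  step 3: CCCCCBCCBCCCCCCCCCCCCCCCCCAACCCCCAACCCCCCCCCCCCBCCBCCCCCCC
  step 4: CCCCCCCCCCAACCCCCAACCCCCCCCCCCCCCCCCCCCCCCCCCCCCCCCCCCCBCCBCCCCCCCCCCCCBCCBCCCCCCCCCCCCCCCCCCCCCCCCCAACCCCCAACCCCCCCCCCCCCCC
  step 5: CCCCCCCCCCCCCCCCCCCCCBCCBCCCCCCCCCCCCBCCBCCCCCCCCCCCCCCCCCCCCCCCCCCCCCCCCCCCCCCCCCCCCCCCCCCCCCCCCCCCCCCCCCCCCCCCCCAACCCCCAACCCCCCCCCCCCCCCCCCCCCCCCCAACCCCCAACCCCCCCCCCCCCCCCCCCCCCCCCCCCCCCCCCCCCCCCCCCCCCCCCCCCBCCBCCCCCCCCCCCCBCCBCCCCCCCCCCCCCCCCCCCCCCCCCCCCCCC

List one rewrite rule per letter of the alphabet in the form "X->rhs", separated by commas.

  step 4 ⇒ step 5: CCCCCCCCCCAACCCCCAACCCCCCCCCCCCCCCCCCCCCCCCCCCCCCCCCCCCBCCBCCCCCCCCCCCCBCCBCCCCCCCCCCCCCCCCCCCCCCCCCAACCCCCAACCCCCCCCCCCCCCC ⇒ CC·CC·CC·CC·CC·CC·CC·CC·CC·CC·CBC·CBC·CC·CC·CC·CC·CC·CBC·CBC·CC·CC·CC·CC·CC·CC·CC·CC·CC·CC·CC·CC·CC·CC·CC·CC·CC·CC·CC·CC·CC·CC·CC·CC·CC·CC·CC·CC·CC·CC·CC·CC·CC·CC·CC·CC·AAC·CC·CC·AAC·CC·CC·CC·CC·CC·CC·CC·CC·CC·CC·CC·CC·AAC·CC·CC·AAC·CC·CC·CC·CC·CC·CC·CC·CC·CC·CC·CC·CC·CC·CC·CC·CC·CC·CC·CC·CC·CC·CC·CC·CC·CC·CBC·CBC·CC·CC·CC·CC·CC·CBC·CBC·CC·CC·CC·CC·CC·CC·CC·CC·CC·CC·CC·CC·CC·CC·CC
    A ↦ CBC
    B ↦ AAC
    C ↦ CC

A->CBC, B->AAC, C->CC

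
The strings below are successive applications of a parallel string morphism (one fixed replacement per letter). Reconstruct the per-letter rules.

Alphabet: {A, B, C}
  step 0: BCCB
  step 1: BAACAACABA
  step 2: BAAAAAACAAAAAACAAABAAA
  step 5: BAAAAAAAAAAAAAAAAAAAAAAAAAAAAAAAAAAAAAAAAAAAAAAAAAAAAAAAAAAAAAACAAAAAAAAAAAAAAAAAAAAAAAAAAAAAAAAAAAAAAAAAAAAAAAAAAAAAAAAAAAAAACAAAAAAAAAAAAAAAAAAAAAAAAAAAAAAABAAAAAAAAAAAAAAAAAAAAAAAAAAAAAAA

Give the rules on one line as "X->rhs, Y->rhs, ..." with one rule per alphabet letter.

A->AA, B->BA, C->ACA

  step 1 ⇒ step 2: BAACAACABA ⇒ BA·AA·AA·ACA·AA·AA·ACA·AA·BA·AA
    A ↦ AA
    B ↦ BA
    C ↦ ACA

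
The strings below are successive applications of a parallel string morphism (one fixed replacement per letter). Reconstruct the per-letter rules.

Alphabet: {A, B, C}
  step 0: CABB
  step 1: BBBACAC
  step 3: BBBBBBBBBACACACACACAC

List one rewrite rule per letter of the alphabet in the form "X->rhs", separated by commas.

  step 0 ⇒ step 1: CABB ⇒ BB·B·AC·AC
    A ↦ B
    B ↦ AC
    C ↦ BB

A->B, B->AC, C->BB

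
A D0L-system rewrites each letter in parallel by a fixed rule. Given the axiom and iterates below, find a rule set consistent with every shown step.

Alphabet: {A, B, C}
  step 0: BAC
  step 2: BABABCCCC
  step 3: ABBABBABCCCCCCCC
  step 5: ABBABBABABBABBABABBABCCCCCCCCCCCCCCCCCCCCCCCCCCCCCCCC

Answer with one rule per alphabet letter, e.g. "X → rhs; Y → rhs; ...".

A->B, B->AB, C->CC

  step 2 ⇒ step 3: BABABCCCC ⇒ AB·B·AB·B·AB·CC·CC·CC·CC
    A ↦ B
    B ↦ AB
    C ↦ CC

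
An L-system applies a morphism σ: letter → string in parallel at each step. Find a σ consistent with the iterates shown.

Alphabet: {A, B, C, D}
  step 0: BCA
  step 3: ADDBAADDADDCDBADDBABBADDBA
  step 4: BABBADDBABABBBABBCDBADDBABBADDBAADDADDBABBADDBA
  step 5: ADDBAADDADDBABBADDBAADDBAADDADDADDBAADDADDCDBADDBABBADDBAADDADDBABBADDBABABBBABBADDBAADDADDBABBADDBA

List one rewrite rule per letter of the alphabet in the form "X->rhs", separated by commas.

  step 4 ⇒ step 5: BABBADDBABABBBABBCDBADDBABBADDBAADDADDBABBADDBA ⇒ ADD·BA·ADD·ADD·BA·B·B·ADD·BA·ADD·BA·ADD·ADD·ADD·BA·ADD·ADD·CD·B·ADD·BA·B·B·ADD·BA·ADD·ADD·BA·B·B·ADD·BA·BA·B·B·BA·B·B·ADD·BA·ADD·ADD·BA·B·B·ADD·BA
    A ↦ BA
    B ↦ ADD
    C ↦ CD
    D ↦ B

A->BA, B->ADD, C->CD, D->B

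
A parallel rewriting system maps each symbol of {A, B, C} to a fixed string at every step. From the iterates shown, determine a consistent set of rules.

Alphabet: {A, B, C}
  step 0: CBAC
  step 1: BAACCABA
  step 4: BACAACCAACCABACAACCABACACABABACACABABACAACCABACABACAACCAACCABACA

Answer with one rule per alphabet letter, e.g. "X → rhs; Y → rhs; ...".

A->CA, B->AC, C->BA

  step 0 ⇒ step 1: CBAC ⇒ BA·AC·CA·BA
    A ↦ CA
    B ↦ AC
    C ↦ BA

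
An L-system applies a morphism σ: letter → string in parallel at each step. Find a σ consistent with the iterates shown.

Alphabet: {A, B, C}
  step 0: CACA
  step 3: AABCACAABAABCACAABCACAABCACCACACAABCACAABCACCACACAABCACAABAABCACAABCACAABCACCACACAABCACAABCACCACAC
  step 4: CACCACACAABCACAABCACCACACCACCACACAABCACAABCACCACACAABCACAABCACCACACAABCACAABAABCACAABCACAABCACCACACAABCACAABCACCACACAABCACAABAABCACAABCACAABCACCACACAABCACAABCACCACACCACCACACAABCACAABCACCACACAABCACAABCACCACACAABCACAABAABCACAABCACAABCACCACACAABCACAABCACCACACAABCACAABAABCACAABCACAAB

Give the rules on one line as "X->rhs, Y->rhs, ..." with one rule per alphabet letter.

  step 3 ⇒ step 4: AABCACAABAABCACAABCACAABCACCACACAABCACAABCACCACACAABCACAABAABCACAABCACAABCACCACACAABCACAABCACCACAC ⇒ CAC·CAC·AC·AAB·CAC·AAB·CAC·CAC·AC·CAC·CAC·AC·AAB·CAC·AAB·CAC·CAC·AC·AAB·CAC·AAB·CAC·CAC·AC·AAB·CAC·AAB·AAB·CAC·AAB·CAC·AAB·CAC·CAC·AC·AAB·CAC·AAB·CAC·CAC·AC·AAB·CAC·AAB·AAB·CAC·AAB·CAC·AAB·CAC·CAC·AC·AAB·CAC·AAB·CAC·CAC·AC·CAC·CAC·AC·AAB·CAC·AAB·CAC·CAC·AC·AAB·CAC·AAB·CAC·CAC·AC·AAB·CAC·AAB·AAB·CAC·AAB·CAC·AAB·CAC·CAC·AC·AAB·CAC·AAB·CAC·CAC·AC·AAB·CAC·AAB·AAB·CAC·AAB·CAC·AAB
    A ↦ CAC
    B ↦ AC
    C ↦ AAB

A->CAC, B->AC, C->AAB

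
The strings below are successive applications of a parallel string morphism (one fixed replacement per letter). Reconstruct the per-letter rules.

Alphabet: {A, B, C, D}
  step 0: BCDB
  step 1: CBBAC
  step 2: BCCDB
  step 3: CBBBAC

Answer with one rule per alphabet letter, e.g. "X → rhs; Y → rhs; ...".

A->D, B->C, C->B, D->BA

  step 2 ⇒ step 3: BCCDB ⇒ C·B·B·BA·C
    B ↦ C
    C ↦ B
    D ↦ BA
  step 1 ⇒ step 2: CBBAC ⇒ B·C·C·D·B
    A ↦ D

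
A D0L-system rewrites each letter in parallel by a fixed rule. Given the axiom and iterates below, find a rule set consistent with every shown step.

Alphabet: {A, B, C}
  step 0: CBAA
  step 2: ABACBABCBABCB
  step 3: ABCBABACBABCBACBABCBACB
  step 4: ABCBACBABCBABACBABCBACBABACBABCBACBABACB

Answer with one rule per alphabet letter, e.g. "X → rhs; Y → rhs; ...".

  step 3 ⇒ step 4: ABCBABACBABCBACBABCBACB ⇒ AB·CB·A·CB·AB·CB·AB·A·CB·AB·CB·A·CB·AB·A·CB·AB·CB·A·CB·AB·A·CB
    A ↦ AB
    B ↦ CB
    C ↦ A

A->AB, B->CB, C->A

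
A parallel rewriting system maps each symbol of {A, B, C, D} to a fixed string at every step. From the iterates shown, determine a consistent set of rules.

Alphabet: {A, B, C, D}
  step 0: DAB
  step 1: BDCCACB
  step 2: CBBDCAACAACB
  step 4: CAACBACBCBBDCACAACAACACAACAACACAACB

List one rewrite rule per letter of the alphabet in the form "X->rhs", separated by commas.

  step 1 ⇒ step 2: BDCCACB ⇒ CB·BDC·A·A·CA·A·CB
    A ↦ CA
    B ↦ CB
    C ↦ A
    D ↦ BDC

A->CA, B->CB, C->A, D->BDC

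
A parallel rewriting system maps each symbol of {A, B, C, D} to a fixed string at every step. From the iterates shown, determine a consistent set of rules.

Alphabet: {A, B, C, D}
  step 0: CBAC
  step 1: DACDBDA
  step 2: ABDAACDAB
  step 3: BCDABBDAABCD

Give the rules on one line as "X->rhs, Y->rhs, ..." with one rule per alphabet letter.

  step 2 ⇒ step 3: ABDAACDAB ⇒ B·CD·A·B·B·DA·A·B·CD
    A ↦ B
    B ↦ CD
    C ↦ DA
    D ↦ A

A->B, B->CD, C->DA, D->A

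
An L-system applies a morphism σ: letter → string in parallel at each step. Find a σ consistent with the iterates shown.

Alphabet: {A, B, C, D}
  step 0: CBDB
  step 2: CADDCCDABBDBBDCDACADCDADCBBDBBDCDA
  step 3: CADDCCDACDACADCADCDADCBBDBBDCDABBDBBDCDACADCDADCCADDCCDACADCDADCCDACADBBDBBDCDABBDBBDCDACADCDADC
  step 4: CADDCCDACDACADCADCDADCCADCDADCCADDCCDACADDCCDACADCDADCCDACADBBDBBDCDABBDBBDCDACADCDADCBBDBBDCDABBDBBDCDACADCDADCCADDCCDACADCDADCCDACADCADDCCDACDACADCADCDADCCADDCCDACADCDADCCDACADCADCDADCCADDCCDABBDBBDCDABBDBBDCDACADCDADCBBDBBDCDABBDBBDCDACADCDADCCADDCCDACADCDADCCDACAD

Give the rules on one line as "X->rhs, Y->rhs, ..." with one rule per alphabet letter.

  step 3 ⇒ step 4: CADDCCDACDACADCADCDADCBBDBBDCDABBDBBDCDACADCDADCCADDCCDACADCDADCCDACADBBDBBDCDABBDBBDCDACADCDADC ⇒ CAD·DC·CDA·CDA·CAD·CAD·CDA·DC·CAD·CDA·DC·CAD·DC·CDA·CAD·DC·CDA·CAD·CDA·DC·CDA·CAD·BBD·BBD·CDA·BBD·BBD·CDA·CAD·CDA·DC·BBD·BBD·CDA·BBD·BBD·CDA·CAD·CDA·DC·CAD·DC·CDA·CAD·CDA·DC·CDA·CAD·CAD·DC·CDA·CDA·CAD·CAD·CDA·DC·CAD·DC·CDA·CAD·CDA·DC·CDA·CAD·CAD·CDA·DC·CAD·DC·CDA·BBD·BBD·CDA·BBD·BBD·CDA·CAD·CDA·DC·BBD·BBD·CDA·BBD·BBD·CDA·CAD·CDA·DC·CAD·DC·CDA·CAD·CDA·DC·CDA·CAD
    A ↦ DC
    B ↦ BBD
    C ↦ CAD
    D ↦ CDA

A->DC, B->BBD, C->CAD, D->CDA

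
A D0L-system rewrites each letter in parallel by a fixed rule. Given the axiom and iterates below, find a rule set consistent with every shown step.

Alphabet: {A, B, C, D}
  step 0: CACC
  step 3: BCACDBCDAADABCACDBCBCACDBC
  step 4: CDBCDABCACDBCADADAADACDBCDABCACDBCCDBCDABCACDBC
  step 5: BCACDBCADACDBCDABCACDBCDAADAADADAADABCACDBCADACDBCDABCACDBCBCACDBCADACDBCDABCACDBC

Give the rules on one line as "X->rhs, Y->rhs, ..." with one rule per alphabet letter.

  step 4 ⇒ step 5: CDBCDABCACDBCADADAADACDBCDABCACDBCCDBCDABCACDBC ⇒ BC·A·CD·BC·A·DA·CD·BC·DA·BC·A·CD·BC·DA·A·DA·A·DA·DA·A·DA·BC·A·CD·BC·A·DA·CD·BC·DA·BC·A·CD·BC·BC·A·CD·BC·A·DA·CD·BC·DA·BC·A·CD·BC
    A ↦ DA
    B ↦ CD
    C ↦ BC
    D ↦ A

A->DA, B->CD, C->BC, D->A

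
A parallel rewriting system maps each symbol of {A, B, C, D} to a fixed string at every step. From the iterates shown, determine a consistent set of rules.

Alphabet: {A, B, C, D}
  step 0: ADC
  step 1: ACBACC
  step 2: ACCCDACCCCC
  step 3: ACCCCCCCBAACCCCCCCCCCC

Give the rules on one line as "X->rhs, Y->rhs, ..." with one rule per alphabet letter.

  step 2 ⇒ step 3: ACCCDACCCCC ⇒ AC·CC·CC·CC·BA·AC·CC·CC·CC·CC·CC
    A ↦ AC
    C ↦ CC
    D ↦ BA
  step 1 ⇒ step 2: ACBACC ⇒ AC·CC·D·AC·CC·CC
    B ↦ D

A->AC, B->D, C->CC, D->BA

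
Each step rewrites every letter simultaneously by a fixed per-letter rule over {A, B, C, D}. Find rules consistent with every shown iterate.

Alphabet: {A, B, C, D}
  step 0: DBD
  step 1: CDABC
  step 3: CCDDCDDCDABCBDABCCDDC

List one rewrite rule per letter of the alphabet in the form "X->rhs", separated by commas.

A->B, B->DAB, C->DDC, D->C

  step 0 ⇒ step 1: DBD ⇒ C·DAB·C
    B ↦ DAB
    D ↦ C
    A ↦ B  (constrained at step 1)
    C ↦ DDC  (constrained at step 1)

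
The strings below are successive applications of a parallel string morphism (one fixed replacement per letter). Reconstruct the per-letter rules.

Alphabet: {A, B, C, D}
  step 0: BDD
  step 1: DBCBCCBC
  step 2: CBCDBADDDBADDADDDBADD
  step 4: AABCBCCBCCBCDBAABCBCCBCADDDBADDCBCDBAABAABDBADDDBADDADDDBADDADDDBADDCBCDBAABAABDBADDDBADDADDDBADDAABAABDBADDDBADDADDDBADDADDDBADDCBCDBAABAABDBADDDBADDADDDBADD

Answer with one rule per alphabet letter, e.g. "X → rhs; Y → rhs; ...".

  step 1 ⇒ step 2: DBCBCCBC ⇒ CBC·DB·ADD·DB·ADD·ADD·DB·ADD
    B ↦ DB
    C ↦ ADD
    D ↦ CBC
    A ↦ AAB  (constrained at step 2)

A->AAB, B->DB, C->ADD, D->CBC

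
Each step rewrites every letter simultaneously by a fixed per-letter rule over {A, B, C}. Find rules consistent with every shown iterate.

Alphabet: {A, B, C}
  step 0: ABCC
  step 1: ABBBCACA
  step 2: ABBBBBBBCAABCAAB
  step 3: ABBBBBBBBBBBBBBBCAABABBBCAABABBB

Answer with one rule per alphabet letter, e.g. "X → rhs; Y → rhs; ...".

A->AB, B->BB, C->CA

  step 2 ⇒ step 3: ABBBBBBBCAABCAAB ⇒ AB·BB·BB·BB·BB·BB·BB·BB·CA·AB·AB·BB·CA·AB·AB·BB
    A ↦ AB
    B ↦ BB
    C ↦ CA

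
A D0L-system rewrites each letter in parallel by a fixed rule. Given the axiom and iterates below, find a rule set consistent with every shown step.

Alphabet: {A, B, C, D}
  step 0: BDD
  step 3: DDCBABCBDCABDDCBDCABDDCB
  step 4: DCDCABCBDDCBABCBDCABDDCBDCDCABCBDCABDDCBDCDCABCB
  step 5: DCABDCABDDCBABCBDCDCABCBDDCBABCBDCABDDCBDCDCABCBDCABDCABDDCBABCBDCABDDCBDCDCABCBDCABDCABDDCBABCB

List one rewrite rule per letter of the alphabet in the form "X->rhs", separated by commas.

  step 4 ⇒ step 5: DCDCABCBDDCBABCBDCABDDCBDCDCABCBDCABDDCBDCDCABCB ⇒ DC·AB·DC·AB·DD·CB·AB·CB·DC·DC·AB·CB·DD·CB·AB·CB·DC·AB·DD·CB·DC·DC·AB·CB·DC·AB·DC·AB·DD·CB·AB·CB·DC·AB·DD·CB·DC·DC·AB·CB·DC·AB·DC·AB·DD·CB·AB·CB
    A ↦ DD
    B ↦ CB
    C ↦ AB
    D ↦ DC

A->DD, B->CB, C->AB, D->DC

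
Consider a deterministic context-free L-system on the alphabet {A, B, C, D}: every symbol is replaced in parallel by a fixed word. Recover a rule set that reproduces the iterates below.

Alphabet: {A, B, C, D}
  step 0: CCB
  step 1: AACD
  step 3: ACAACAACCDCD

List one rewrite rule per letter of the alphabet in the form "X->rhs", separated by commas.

  step 0 ⇒ step 1: CCB ⇒ A·A·CD
    B ↦ CD
    C ↦ A
    A ↦ AC  (constrained at step 1)
    D ↦ BB  (constrained at step 1)

A->AC, B->CD, C->A, D->BB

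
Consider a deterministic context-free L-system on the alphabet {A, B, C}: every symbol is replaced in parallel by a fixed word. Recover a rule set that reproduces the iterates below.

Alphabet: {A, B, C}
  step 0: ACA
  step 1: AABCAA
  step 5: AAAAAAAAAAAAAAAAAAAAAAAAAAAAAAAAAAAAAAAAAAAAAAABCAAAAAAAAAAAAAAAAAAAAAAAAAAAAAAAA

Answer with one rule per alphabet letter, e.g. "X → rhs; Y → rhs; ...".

A->AA, B->A, C->BC

  step 0 ⇒ step 1: ACA ⇒ AA·BC·AA
    A ↦ AA
    C ↦ BC
    B ↦ A  (constrained at step 1)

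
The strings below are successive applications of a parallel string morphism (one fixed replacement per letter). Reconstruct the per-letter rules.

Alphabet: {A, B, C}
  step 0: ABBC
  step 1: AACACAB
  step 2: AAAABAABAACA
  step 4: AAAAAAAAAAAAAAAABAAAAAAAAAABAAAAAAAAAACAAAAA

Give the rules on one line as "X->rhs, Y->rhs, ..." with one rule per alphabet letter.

A->AA, B->CA, C->B

  step 1 ⇒ step 2: AACACAB ⇒ AA·AA·B·AA·B·AA·CA
    A ↦ AA
    B ↦ CA
    C ↦ B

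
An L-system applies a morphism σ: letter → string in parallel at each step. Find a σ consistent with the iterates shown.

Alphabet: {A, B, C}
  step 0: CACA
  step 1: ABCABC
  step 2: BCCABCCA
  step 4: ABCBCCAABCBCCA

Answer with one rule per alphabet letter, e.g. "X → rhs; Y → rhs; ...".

  step 1 ⇒ step 2: ABCABC ⇒ BC·C·A·BC·C·A
    A ↦ BC
    B ↦ C
    C ↦ A

A->BC, B->C, C->A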